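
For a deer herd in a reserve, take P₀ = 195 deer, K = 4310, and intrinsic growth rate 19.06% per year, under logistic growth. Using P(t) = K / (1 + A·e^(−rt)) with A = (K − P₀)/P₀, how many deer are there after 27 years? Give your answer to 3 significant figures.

A = (4310 − 195)/195 = 21.10256
P(27) = 4310 / (1 + 21.10256·e^(−0.1906·27)) = 4310 / (1 + 21.10256·0.005821)
= 4310 / 1.12285 ≈ 3838.45

≈ 3,840 deer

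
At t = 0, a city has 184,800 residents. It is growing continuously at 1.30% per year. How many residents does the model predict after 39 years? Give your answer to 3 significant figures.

P(39) = 184800 · e^(0.013·39) = 184800 · e^(0.507)
= 184800 · 1.6603 ≈ 306823.96

≈ 307,000 residents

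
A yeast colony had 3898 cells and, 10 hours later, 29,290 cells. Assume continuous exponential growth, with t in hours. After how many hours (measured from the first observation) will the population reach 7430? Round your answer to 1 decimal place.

r = ln(29290/3898) / 10 ≈ 0.201678 per hour
t = ln(7430/3898) / r = 0.64506 / 0.201678 ≈ 3.198

t ≈ 3.2 hours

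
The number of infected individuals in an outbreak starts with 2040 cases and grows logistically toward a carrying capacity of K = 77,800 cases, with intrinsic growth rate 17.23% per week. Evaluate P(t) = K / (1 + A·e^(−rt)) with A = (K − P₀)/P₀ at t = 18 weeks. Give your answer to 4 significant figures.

≈ 29,130 cases

A = (77800 − 2040)/2040 = 37.13725
P(18) = 77800 / (1 + 37.13725·e^(−0.1723·18)) = 77800 / (1 + 37.13725·0.044986)
= 77800 / 2.67066 ≈ 29131.34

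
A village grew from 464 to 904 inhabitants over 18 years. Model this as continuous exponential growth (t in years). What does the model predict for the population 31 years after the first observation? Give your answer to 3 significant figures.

≈ 1,460 inhabitants

r = ln(904/464) / 18 ≈ 0.037052 per year
P(31) = 464 · e^(0.037052·31) = 464 · 3.15386 ≈ 1463.39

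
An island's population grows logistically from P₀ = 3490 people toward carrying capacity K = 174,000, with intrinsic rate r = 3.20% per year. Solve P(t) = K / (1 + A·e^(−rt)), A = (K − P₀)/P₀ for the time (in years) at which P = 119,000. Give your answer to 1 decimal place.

t ≈ 145.6 years

A = (174000 − 3490)/3490 = 48.85673
119000 = 174000/(1 + 48.85673·e^(−0.032t)) → 1 + 48.85673·e^(−0.032t) = 1.46218
e^(−0.032t) = 0.00946 → t = ln(105.70821)/0.032 = 4.66068/0.032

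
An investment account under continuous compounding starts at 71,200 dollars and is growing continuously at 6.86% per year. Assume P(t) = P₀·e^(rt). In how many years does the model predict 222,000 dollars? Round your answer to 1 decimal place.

222000 = 71200 · e^(0.0686·t)
t = ln(222000/71200) / 0.0686 = ln(3.11798) / 0.0686 = 1.13718 / 0.0686

t ≈ 16.6 years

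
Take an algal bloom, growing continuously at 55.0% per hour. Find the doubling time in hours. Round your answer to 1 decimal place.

doubling time = ln(2) / |r| = 0.69315 / 0.55

doubling time ≈ 1.3 hours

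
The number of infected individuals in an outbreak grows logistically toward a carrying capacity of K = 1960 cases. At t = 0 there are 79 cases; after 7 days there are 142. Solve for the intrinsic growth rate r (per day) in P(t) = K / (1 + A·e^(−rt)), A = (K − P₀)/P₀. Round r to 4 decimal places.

r ≈ 0.0886 per day

A = (1960 − 79)/79 = 23.81013
142 = 1960/(1 + 23.81013·e^(−r·7)) → e^(−7r) = (13.80282 − 1)/23.81013 = 0.537705
r = −ln(0.537705)/7 = 0.62045/7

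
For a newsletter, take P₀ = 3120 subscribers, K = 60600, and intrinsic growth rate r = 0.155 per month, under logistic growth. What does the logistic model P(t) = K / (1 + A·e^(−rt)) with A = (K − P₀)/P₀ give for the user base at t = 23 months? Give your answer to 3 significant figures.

≈ 39,800 subscribers

A = (60600 − 3120)/3120 = 18.42308
P(23) = 60600 / (1 + 18.42308·e^(−0.155·23)) = 60600 / (1 + 18.42308·0.028297)
= 60600 / 1.52132 ≈ 39833.89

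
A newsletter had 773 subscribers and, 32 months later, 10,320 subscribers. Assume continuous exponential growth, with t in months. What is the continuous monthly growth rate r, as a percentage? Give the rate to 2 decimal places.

r ≈ 8.10% per month

10320 = 773 · e^(r·32)
e^(32r) = 10320/773 = 13.35058
r = ln(13.35058) / 32 = 2.59156 / 32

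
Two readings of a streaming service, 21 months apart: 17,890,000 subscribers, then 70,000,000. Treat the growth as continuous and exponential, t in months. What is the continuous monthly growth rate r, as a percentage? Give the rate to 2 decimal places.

70000000 = 17890000 · e^(r·21)
e^(21r) = 70000000/17890000 = 3.9128
r = ln(3.9128) / 21 = 1.36425 / 21

r ≈ 6.50% per month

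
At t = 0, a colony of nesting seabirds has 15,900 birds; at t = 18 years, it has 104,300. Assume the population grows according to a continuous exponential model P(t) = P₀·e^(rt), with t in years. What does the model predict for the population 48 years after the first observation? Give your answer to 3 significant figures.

r = ln(104300/15900) / 18 ≈ 0.104497 per year
P(48) = 15900 · e^(0.104497·48) = 15900 · 150.78767 ≈ 2397523.92

≈ 2,400,000 birds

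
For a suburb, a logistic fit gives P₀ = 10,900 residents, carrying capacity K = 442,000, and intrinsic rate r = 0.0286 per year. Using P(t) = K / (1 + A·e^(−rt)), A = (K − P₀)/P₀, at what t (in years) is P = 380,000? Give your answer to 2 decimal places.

t ≈ 191.98 years

A = (442000 − 10900)/10900 = 39.55046
380000 = 442000/(1 + 39.55046·e^(−0.0286t)) → 1 + 39.55046·e^(−0.0286t) = 1.16316
e^(−0.0286t) = 0.004125 → t = ln(242.40604)/0.0286 = 5.49061/0.0286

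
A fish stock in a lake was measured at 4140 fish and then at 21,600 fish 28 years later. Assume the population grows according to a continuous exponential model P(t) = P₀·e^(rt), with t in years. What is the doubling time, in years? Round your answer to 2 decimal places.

doubling time ≈ 11.75 years

r = ln(21600/4140) / 28 = ln(5.21739) / 28 ≈ 0.059 per year
doubling time = ln 2 / |r| = 0.69315 / 0.059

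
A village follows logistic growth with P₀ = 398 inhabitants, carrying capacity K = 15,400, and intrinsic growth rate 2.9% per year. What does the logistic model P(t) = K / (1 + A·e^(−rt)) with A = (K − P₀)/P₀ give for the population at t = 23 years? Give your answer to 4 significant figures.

A = (15400 − 398)/398 = 37.69347
P(23) = 15400 / (1 + 37.69347·e^(−0.029·23)) = 15400 / (1 + 37.69347·0.513246)
= 15400 / 20.34602 ≈ 756.9

≈ 756.9 inhabitants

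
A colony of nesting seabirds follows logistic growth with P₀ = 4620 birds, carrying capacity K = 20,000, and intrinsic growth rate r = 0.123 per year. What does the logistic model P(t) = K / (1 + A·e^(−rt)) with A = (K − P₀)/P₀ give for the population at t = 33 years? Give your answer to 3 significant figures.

≈ 18,900 birds

A = (20000 − 4620)/4620 = 3.329
P(33) = 20000 / (1 + 3.329·e^(−0.123·33)) = 20000 / (1 + 3.329·0.017266)
= 20000 / 1.05748 ≈ 18912.9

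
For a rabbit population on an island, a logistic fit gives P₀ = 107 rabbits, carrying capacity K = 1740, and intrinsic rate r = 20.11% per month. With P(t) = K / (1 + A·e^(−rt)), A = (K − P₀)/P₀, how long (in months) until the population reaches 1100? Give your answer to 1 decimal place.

t ≈ 16.2 months

A = (1740 − 107)/107 = 15.26168
1100 = 1740/(1 + 15.26168·e^(−0.2011t)) → 1 + 15.26168·e^(−0.2011t) = 1.58182
e^(−0.2011t) = 0.038123 → t = ln(26.23102)/0.2011 = 3.26694/0.2011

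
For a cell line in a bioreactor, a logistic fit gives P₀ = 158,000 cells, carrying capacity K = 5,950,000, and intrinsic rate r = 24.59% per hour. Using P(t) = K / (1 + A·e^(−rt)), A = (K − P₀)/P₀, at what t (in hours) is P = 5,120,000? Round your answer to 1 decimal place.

A = (5950000 − 158000)/158000 = 36.65823
5120000 = 5950000/(1 + 36.65823·e^(−0.2459t)) → 1 + 36.65823·e^(−0.2459t) = 1.16211
e^(−0.2459t) = 0.004422 → t = ln(226.13268)/0.2459 = 5.42112/0.2459

t ≈ 22.0 hours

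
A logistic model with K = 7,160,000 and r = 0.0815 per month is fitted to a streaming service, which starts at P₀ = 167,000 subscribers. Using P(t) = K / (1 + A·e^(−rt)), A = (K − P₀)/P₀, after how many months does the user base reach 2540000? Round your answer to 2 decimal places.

t ≈ 38.48 months

A = (7160000 − 167000)/167000 = 41.87425
2540000 = 7160000/(1 + 41.87425·e^(−0.0815t)) → 1 + 41.87425·e^(−0.0815t) = 2.8189
e^(−0.0815t) = 0.043437 → t = ln(23.02177)/0.0815 = 3.13644/0.0815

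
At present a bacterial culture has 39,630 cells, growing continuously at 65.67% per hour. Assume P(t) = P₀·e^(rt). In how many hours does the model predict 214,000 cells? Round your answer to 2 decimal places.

t ≈ 2.57 hours

214000 = 39630 · e^(0.6567·t)
t = ln(214000/39630) / 0.6567 = ln(5.39995) / 0.6567 = 1.68639 / 0.6567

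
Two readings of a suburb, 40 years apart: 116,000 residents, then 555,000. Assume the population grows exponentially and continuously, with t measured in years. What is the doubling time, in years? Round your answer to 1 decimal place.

r = ln(555000/116000) / 40 = ln(4.78448) / 40 ≈ 0.039134 per year
doubling time = ln 2 / |r| = 0.69315 / 0.039134

doubling time ≈ 17.7 years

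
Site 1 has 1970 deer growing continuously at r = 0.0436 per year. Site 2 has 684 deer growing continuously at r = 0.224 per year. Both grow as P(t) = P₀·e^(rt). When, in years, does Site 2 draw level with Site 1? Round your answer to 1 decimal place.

1970·e^(0.0436t) = 684·e^(0.224t)
1970/684 = e^((0.224 − 0.0436)t) → ln(2.88012) = 0.1804·t
t = 1.05783 / 0.1804

t ≈ 5.9 years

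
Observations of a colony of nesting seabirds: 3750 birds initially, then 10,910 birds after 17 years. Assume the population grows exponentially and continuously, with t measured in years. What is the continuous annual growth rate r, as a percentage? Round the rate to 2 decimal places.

r ≈ 6.28% per year

10910 = 3750 · e^(r·17)
e^(17r) = 10910/3750 = 2.90933
r = ln(2.90933) / 17 = 1.06792 / 17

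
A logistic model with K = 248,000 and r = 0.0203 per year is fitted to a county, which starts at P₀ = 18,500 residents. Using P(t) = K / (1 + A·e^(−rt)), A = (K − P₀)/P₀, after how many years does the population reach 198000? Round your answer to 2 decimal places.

A = (248000 − 18500)/18500 = 12.40541
198000 = 248000/(1 + 12.40541·e^(−0.0203t)) → 1 + 12.40541·e^(−0.0203t) = 1.25253
e^(−0.0203t) = 0.020356 → t = ln(49.12541)/0.0203 = 3.89438/0.0203

t ≈ 191.84 years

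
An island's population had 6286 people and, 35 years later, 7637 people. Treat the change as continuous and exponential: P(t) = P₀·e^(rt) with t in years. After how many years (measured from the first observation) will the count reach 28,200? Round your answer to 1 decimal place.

r = ln(7637/6286) / 35 ≈ 0.005562 per year
t = ln(28200/6286) / r = 1.501 / 0.005562 ≈ 269.853

t ≈ 269.9 years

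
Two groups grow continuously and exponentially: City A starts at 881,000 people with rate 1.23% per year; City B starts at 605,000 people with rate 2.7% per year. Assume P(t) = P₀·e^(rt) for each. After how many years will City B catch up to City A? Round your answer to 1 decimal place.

t ≈ 25.6 years

881000·e^(0.0123t) = 605000·e^(0.027t)
881000/605000 = e^((0.027 − 0.0123)t) → ln(1.4562) = 0.0147·t
t = 0.37583 / 0.0147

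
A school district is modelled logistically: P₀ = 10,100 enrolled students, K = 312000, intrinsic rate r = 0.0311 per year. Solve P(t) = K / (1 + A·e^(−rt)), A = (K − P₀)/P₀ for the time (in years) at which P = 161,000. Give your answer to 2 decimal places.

t ≈ 111.31 years

A = (312000 − 10100)/10100 = 29.89109
161000 = 312000/(1 + 29.89109·e^(−0.0311t)) → 1 + 29.89109·e^(−0.0311t) = 1.93789
e^(−0.0311t) = 0.031377 → t = ln(31.87063)/0.0311 = 3.46168/0.0311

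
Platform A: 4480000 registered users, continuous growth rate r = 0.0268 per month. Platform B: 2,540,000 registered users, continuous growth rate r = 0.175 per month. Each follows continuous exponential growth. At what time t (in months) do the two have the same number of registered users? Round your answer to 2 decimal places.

t ≈ 3.83 months

4480000·e^(0.0268t) = 2540000·e^(0.175t)
4480000/2540000 = e^((0.175 − 0.0268)t) → ln(1.76378) = 0.1482·t
t = 0.56746 / 0.1482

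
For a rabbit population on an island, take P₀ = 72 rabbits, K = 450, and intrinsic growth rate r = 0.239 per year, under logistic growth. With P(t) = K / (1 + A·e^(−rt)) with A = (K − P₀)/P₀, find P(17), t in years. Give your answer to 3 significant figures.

≈ 413 rabbits

A = (450 − 72)/72 = 5.25
P(17) = 450 / (1 + 5.25·e^(−0.239·17)) = 450 / (1 + 5.25·0.017197)
= 450 / 1.09029 ≈ 412.74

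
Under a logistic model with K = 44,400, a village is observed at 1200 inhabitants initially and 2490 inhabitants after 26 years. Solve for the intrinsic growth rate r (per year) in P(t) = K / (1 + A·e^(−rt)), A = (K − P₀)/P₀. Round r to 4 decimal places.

r ≈ 0.0292 per year

A = (44400 − 1200)/1200 = 36
2490 = 44400/(1 + 36·e^(−r·26)) → e^(−26r) = (17.83133 − 1)/36 = 0.467537
r = −ln(0.467537)/26 = 0.76028/26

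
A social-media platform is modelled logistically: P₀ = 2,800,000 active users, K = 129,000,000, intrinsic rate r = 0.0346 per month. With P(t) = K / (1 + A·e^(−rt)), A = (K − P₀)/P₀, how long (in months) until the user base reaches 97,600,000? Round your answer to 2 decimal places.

A = (129000000 − 2800000)/2800000 = 45.07143
97600000 = 129000000/(1 + 45.07143·e^(−0.0346t)) → 1 + 45.07143·e^(−0.0346t) = 1.32172
e^(−0.0346t) = 0.007138 → t = ln(140.09463)/0.0346 = 4.94232/0.0346

t ≈ 142.84 months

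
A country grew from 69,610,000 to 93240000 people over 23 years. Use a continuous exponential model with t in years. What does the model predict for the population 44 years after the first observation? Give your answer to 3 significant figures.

r = ln(93240000/69610000) / 23 ≈ 0.012707 per year
P(44) = 69610000 · e^(0.012707·44) = 69610000 · 1.74914 ≈ 121757423.59

≈ 122,000,000 people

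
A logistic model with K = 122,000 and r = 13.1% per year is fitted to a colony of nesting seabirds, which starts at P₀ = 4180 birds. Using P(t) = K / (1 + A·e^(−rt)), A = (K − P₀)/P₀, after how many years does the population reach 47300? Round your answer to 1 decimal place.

A = (122000 − 4180)/4180 = 28.1866
47300 = 122000/(1 + 28.1866·e^(−0.131t)) → 1 + 28.1866·e^(−0.131t) = 2.57928
e^(−0.131t) = 0.056029 → t = ln(17.84774)/0.131 = 2.88188/0.131

t ≈ 22.0 years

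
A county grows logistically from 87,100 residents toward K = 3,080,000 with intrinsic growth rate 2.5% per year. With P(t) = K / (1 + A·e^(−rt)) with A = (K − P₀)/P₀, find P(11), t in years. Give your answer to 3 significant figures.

A = (3080000 − 87100)/87100 = 34.36165
P(11) = 3080000 / (1 + 34.36165·e^(−0.025·11)) = 3080000 / (1 + 34.36165·0.759572)
= 3080000 / 27.10015 ≈ 113652.49

≈ 114,000 residents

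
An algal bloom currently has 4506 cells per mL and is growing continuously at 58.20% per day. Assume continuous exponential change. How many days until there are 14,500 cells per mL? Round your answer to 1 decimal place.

14500 = 4506 · e^(0.582·t)
t = ln(14500/4506) / 0.582 = ln(3.21793) / 0.582 = 1.16874 / 0.582

t ≈ 2.0 days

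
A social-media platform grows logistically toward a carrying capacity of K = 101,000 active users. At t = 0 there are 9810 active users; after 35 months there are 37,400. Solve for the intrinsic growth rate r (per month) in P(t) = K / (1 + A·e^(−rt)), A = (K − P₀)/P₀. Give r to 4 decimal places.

r ≈ 0.0485 per month

A = (101000 − 9810)/9810 = 9.29562
37400 = 101000/(1 + 9.29562·e^(−r·35)) → e^(−35r) = (2.70053 − 1)/9.29562 = 0.182939
r = −ln(0.182939)/35 = 1.6986/35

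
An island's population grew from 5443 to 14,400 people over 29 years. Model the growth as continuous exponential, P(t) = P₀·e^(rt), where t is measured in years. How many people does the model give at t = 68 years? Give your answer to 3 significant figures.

≈ 53,300 people

r = ln(14400/5443) / 29 ≈ 0.033548 per year
P(68) = 5443 · e^(0.033548·68) = 5443 · 9.78918 ≈ 53282.51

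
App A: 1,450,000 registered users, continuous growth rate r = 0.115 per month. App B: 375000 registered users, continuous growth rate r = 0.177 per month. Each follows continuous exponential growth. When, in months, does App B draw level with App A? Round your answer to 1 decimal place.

t ≈ 21.8 months

1450000·e^(0.115t) = 375000·e^(0.177t)
1450000/375000 = e^((0.177 − 0.115)t) → ln(3.86667) = 0.062·t
t = 1.35239 / 0.062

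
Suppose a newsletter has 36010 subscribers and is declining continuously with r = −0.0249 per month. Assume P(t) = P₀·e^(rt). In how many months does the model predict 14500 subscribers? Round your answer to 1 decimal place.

14500 = 36010 · e^(-0.0249·t)
t = ln(14500/36010) / -0.0249 = ln(0.40267) / -0.0249 = -0.90965 / -0.0249

t ≈ 36.5 months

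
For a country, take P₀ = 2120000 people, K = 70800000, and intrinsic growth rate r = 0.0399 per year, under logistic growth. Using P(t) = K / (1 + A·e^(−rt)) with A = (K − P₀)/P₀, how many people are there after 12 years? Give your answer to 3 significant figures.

≈ 3,360,000 people

A = (70800000 − 2120000)/2120000 = 32.39623
P(12) = 70800000 / (1 + 32.39623·e^(−0.0399·12)) = 70800000 / (1 + 32.39623·0.619526)
= 70800000 / 21.07032 ≈ 3360177.29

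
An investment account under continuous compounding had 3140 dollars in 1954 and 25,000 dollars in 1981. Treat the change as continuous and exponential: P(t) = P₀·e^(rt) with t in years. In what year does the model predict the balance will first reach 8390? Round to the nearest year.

r = ln(25000/3140) / 27 = 2.07465/27 ≈ 0.076839 per year
t = ln(8390/3140) / r = 0.98282/0.076839 ≈ 12.79 years after 1954

year 1967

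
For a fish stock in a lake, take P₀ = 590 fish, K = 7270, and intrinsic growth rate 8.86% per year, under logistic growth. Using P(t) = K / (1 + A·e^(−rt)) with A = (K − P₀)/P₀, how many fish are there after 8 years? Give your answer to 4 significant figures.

A = (7270 − 590)/590 = 11.32203
P(8) = 7270 / (1 + 11.32203·e^(−0.0886·8)) = 7270 / (1 + 11.32203·0.492235)
= 7270 / 6.5731 ≈ 1106.02

≈ 1,106 fish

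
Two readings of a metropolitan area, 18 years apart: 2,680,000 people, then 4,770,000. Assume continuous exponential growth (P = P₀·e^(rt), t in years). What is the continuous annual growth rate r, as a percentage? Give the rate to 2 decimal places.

4770000 = 2680000 · e^(r·18)
e^(18r) = 4770000/2680000 = 1.77985
r = ln(1.77985) / 18 = 0.57653 / 18

r ≈ 3.20% per year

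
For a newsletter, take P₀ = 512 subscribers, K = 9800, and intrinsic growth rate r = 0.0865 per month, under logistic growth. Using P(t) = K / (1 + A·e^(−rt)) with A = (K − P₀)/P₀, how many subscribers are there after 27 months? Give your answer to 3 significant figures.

≈ 3,560 subscribers

A = (9800 − 512)/512 = 18.14062
P(27) = 9800 / (1 + 18.14062·e^(−0.0865·27)) = 9800 / (1 + 18.14062·0.096762)
= 9800 / 2.75532 ≈ 3556.75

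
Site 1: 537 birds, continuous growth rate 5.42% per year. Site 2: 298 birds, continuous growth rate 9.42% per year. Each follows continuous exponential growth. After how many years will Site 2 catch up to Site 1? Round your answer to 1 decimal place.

537·e^(0.0542t) = 298·e^(0.0942t)
537/298 = e^((0.0942 − 0.0542)t) → ln(1.80201) = 0.04·t
t = 0.5889 / 0.04

t ≈ 14.7 years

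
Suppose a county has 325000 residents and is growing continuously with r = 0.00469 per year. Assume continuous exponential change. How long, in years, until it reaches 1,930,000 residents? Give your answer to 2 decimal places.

1930000 = 325000 · e^(0.00469·t)
t = ln(1930000/325000) / 0.00469 = ln(5.93846) / 0.00469 = 1.78145 / 0.00469

t ≈ 379.84 years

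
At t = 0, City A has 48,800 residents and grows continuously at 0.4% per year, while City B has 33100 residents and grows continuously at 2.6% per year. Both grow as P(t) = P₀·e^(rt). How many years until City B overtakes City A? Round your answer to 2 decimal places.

t ≈ 17.65 years

48800·e^(0.004t) = 33100·e^(0.026t)
48800/33100 = e^((0.026 − 0.004)t) → ln(1.47432) = 0.022·t
t = 0.3882 / 0.022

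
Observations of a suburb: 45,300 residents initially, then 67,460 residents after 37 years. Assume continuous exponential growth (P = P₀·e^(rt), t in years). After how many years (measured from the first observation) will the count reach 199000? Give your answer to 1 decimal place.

t ≈ 137.5 years

r = ln(67460/45300) / 37 ≈ 0.010763 per year
t = ln(199000/45300) / r = 1.48 / 0.010763 ≈ 137.509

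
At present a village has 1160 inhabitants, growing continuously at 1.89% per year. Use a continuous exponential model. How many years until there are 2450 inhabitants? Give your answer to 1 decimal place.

t ≈ 39.6 years

2450 = 1160 · e^(0.0189·t)
t = ln(2450/1160) / 0.0189 = ln(2.11207) / 0.0189 = 0.74767 / 0.0189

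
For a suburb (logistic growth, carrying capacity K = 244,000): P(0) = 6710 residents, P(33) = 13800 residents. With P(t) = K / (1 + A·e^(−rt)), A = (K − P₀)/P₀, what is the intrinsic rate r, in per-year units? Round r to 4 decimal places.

r ≈ 0.0228 per year

A = (244000 − 6710)/6710 = 35.36364
13800 = 244000/(1 + 35.36364·e^(−r·33)) → e^(−33r) = (17.68116 − 1)/35.36364 = 0.471704
r = −ln(0.471704)/33 = 0.7514/33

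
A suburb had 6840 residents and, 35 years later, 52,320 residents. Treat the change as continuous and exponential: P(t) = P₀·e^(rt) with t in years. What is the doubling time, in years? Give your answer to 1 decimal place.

doubling time ≈ 11.9 years

r = ln(52320/6840) / 35 = ln(7.64912) / 35 ≈ 0.058131 per year
doubling time = ln 2 / |r| = 0.69315 / 0.058131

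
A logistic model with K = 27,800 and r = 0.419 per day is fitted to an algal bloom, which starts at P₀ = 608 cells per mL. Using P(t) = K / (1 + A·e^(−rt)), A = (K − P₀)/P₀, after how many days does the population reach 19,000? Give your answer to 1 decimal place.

t ≈ 10.9 days

A = (27800 − 608)/608 = 44.72368
19000 = 27800/(1 + 44.72368·e^(−0.419t)) → 1 + 44.72368·e^(−0.419t) = 1.46316
e^(−0.419t) = 0.010356 → t = ln(96.5625)/0.419 = 4.57019/0.419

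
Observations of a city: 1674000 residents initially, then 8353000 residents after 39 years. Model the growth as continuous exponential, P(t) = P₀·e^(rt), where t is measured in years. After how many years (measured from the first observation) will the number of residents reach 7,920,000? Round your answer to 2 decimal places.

t ≈ 37.71 years

r = ln(8353000/1674000) / 39 ≈ 0.041216 per year
t = ln(7920000/1674000) / r = 1.55418 / 0.041216 ≈ 37.709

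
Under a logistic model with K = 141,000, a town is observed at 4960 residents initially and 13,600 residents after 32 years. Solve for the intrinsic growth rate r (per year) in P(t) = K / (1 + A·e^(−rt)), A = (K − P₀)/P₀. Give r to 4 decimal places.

A = (141000 − 4960)/4960 = 27.42742
13600 = 141000/(1 + 27.42742·e^(−r·32)) → e^(−32r) = (10.36765 − 1)/27.42742 = 0.341543
r = −ln(0.341543)/32 = 1.07428/32

r ≈ 0.0336 per year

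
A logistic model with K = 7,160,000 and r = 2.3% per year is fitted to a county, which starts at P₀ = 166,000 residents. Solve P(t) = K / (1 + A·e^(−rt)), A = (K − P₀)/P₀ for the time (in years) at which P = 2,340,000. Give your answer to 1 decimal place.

A = (7160000 − 166000)/166000 = 42.13253
2340000 = 7160000/(1 + 42.13253·e^(−0.023t)) → 1 + 42.13253·e^(−0.023t) = 3.05983
e^(−0.023t) = 0.048889 → t = ln(20.45438)/0.023 = 3.0182/0.023

t ≈ 131.2 years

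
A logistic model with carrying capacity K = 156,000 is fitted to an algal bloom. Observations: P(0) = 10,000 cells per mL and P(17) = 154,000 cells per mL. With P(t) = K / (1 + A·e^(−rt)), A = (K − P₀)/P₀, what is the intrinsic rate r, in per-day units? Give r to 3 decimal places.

r ≈ 0.413 per day

A = (156000 − 10000)/10000 = 14.6
154000 = 156000/(1 + 14.6·e^(−r·17)) → e^(−17r) = (1.01299 − 1)/14.6 = 0.00089
r = −ln(0.00089)/17 = 7.02483/17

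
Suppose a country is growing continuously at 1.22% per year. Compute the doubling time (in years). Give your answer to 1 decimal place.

doubling time = ln(2) / |r| = 0.69315 / 0.0122

doubling time ≈ 56.8 years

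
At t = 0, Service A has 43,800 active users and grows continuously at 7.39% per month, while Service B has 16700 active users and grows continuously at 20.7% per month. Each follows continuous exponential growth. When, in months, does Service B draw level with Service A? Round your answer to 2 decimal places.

43800·e^(0.0739t) = 16700·e^(0.207t)
43800/16700 = e^((0.207 − 0.0739)t) → ln(2.62275) = 0.1331·t
t = 0.96423 / 0.1331

t ≈ 7.24 months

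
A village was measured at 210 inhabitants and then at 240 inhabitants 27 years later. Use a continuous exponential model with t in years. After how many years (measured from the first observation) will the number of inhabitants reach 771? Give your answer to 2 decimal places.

t ≈ 262.98 years

r = ln(240/210) / 27 ≈ 0.004946 per year
t = ln(771/210) / r = 1.30058 / 0.004946 ≈ 262.977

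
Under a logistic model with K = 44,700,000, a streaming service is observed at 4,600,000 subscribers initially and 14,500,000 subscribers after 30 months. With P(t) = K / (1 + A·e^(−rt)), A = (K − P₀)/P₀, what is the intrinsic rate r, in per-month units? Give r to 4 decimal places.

r ≈ 0.0477 per month

A = (44700000 − 4600000)/4600000 = 8.71739
14500000 = 44700000/(1 + 8.71739·e^(−r·30)) → e^(−30r) = (3.08276 − 1)/8.71739 = 0.23892
r = −ln(0.23892)/30 = 1.43163/30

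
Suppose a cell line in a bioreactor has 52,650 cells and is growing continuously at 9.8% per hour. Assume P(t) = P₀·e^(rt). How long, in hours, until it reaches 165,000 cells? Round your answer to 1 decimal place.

t ≈ 11.7 hours

165000 = 52650 · e^(0.098·t)
t = ln(165000/52650) / 0.098 = ln(3.1339) / 0.098 = 1.14228 / 0.098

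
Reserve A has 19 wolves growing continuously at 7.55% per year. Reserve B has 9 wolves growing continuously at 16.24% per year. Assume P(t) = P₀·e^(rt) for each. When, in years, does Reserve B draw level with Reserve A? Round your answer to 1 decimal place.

19·e^(0.0755t) = 9·e^(0.1624t)
19/9 = e^((0.1624 − 0.0755)t) → ln(2.11111) = 0.0869·t
t = 0.74721 / 0.0869

t ≈ 8.6 years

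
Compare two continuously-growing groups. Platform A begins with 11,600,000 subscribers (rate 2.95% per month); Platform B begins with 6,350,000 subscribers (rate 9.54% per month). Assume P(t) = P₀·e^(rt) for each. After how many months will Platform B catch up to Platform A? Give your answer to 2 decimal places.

11600000·e^(0.0295t) = 6350000·e^(0.0954t)
11600000/6350000 = e^((0.0954 − 0.0295)t) → ln(1.82677) = 0.0659·t
t = 0.60255 / 0.0659

t ≈ 9.14 months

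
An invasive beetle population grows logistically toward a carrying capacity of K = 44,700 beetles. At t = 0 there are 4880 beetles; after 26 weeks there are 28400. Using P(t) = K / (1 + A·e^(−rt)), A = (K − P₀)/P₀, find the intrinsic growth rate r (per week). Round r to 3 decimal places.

r ≈ 0.102 per week

A = (44700 − 4880)/4880 = 8.15984
28400 = 44700/(1 + 8.15984·e^(−r·26)) → e^(−26r) = (1.57394 − 1)/8.15984 = 0.070338
r = −ln(0.070338)/26 = 2.65445/26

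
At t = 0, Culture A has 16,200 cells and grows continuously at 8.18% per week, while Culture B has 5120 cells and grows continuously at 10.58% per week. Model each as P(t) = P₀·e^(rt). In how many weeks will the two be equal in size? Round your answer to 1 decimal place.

16200·e^(0.0818t) = 5120·e^(0.1058t)
16200/5120 = e^((0.1058 − 0.0818)t) → ln(3.16406) = 0.024·t
t = 1.15186 / 0.024

t ≈ 48.0 weeks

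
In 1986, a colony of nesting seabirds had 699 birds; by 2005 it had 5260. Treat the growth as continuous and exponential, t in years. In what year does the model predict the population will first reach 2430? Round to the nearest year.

r = ln(5260/699) / 19 = 2.01824/19 ≈ 0.106223 per year
t = ln(2430/699) / r = 1.246/0.106223 ≈ 11.73 years after 1986

year 1998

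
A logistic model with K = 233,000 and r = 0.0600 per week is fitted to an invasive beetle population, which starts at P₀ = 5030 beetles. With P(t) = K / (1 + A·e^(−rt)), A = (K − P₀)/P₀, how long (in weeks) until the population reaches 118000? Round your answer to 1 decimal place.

A = (233000 − 5030)/5030 = 45.32207
118000 = 233000/(1 + 45.32207·e^(−0.06t)) → 1 + 45.32207·e^(−0.06t) = 1.97458
e^(−0.06t) = 0.021503 → t = ln(46.50438)/0.06 = 3.83955/0.06

t ≈ 64.0 weeks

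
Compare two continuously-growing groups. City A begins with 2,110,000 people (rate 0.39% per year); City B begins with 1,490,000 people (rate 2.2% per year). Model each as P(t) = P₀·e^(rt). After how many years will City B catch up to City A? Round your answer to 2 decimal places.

2110000·e^(0.0039t) = 1490000·e^(0.022t)
2110000/1490000 = e^((0.022 − 0.0039)t) → ln(1.41611) = 0.0181·t
t = 0.34791 / 0.0181

t ≈ 19.22 years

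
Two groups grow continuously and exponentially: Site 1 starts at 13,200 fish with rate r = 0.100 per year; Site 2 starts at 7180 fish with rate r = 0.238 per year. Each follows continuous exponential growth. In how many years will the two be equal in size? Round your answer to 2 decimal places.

13200·e^(0.1t) = 7180·e^(0.238t)
13200/7180 = e^((0.238 − 0.1)t) → ln(1.83844) = 0.138·t
t = 0.60892 / 0.138

t ≈ 4.41 years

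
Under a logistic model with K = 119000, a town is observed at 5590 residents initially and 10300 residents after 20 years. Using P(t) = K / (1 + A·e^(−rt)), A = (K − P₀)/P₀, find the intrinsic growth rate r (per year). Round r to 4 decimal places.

A = (119000 − 5590)/5590 = 20.28801
10300 = 119000/(1 + 20.28801·e^(−r·20)) → e^(−20r) = (11.5534 − 1)/20.28801 = 0.520179
r = −ln(0.520179)/20 = 0.65358/20

r ≈ 0.0327 per year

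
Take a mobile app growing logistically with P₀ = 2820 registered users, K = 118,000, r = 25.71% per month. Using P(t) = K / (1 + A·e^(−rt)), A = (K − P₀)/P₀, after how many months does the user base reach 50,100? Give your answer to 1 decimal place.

t ≈ 13.2 months

A = (118000 − 2820)/2820 = 40.84397
50100 = 118000/(1 + 40.84397·e^(−0.2571t)) → 1 + 40.84397·e^(−0.2571t) = 2.35529
e^(−0.2571t) = 0.033182 → t = ln(30.13672)/0.2571 = 3.40574/0.2571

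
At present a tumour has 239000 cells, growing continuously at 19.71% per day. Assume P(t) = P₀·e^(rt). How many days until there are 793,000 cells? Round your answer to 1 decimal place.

t ≈ 6.1 days

793000 = 239000 · e^(0.1971·t)
t = ln(793000/239000) / 0.1971 = ln(3.31799) / 0.1971 = 1.19936 / 0.1971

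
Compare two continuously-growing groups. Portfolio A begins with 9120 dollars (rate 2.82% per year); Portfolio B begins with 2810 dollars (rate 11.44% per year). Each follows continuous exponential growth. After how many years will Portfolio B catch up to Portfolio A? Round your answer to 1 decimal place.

9120·e^(0.0282t) = 2810·e^(0.1144t)
9120/2810 = e^((0.1144 − 0.0282)t) → ln(3.24555) = 0.0862·t
t = 1.17729 / 0.0862

t ≈ 13.7 years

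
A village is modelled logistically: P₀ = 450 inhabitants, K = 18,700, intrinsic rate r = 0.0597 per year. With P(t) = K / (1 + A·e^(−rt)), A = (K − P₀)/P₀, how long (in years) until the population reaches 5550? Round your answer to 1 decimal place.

A = (18700 − 450)/450 = 40.55556
5550 = 18700/(1 + 40.55556·e^(−0.0597t)) → 1 + 40.55556·e^(−0.0597t) = 3.36937
e^(−0.0597t) = 0.058423 → t = ln(17.1166)/0.0597 = 2.84005/0.0597

t ≈ 47.6 years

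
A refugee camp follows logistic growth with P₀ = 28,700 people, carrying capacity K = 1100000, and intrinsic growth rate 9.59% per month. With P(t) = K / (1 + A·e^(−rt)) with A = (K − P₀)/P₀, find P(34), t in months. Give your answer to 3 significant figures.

≈ 452,000 people

A = (1100000 − 28700)/28700 = 37.32753
P(34) = 1100000 / (1 + 37.32753·e^(−0.0959·34)) = 1100000 / (1 + 37.32753·0.038365)
= 1100000 / 2.43208 ≈ 452286.93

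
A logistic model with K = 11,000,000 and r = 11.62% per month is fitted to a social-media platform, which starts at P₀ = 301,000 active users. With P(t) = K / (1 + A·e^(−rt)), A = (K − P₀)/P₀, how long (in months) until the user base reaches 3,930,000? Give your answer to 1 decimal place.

t ≈ 25.7 months

A = (11000000 − 301000)/301000 = 35.54485
3930000 = 11000000/(1 + 35.54485·e^(−0.1162t)) → 1 + 35.54485·e^(−0.1162t) = 2.79898
e^(−0.1162t) = 0.050612 → t = ln(19.75831)/0.1162 = 2.98357/0.1162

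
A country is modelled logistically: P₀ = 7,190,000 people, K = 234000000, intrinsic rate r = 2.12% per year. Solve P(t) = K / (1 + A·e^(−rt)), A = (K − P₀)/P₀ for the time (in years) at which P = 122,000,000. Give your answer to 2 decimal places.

A = (234000000 − 7190000)/7190000 = 31.5452
122000000 = 234000000/(1 + 31.5452·e^(−0.0212t)) → 1 + 31.5452·e^(−0.0212t) = 1.91803
e^(−0.0212t) = 0.029102 → t = ln(34.36174)/0.0212 = 3.53694/0.0212

t ≈ 166.84 years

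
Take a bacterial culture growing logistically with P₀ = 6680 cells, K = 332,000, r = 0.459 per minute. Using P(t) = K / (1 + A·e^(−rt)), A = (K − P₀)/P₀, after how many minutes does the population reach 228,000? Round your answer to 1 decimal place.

A = (332000 − 6680)/6680 = 48.7006
228000 = 332000/(1 + 48.7006·e^(−0.459t)) → 1 + 48.7006·e^(−0.459t) = 1.45614
e^(−0.459t) = 0.009366 → t = ln(106.7667)/0.459 = 4.67065/0.459

t ≈ 10.2 minutes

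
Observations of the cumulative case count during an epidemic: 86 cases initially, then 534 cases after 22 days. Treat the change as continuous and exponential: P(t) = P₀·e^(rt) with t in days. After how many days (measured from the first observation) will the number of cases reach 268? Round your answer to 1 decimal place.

r = ln(534/86) / 22 ≈ 0.083002 per day
t = ln(268/86) / r = 1.13664 / 0.083002 ≈ 13.694

t ≈ 13.7 days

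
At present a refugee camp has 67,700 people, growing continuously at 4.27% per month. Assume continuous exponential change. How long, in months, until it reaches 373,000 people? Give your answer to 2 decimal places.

373000 = 67700 · e^(0.0427·t)
t = ln(373000/67700) / 0.0427 = ln(5.5096) / 0.0427 = 1.70649 / 0.0427

t ≈ 39.96 months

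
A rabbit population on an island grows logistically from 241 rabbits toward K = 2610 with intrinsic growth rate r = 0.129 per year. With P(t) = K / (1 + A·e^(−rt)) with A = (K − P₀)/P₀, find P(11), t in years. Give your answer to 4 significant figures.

A = (2610 − 241)/241 = 9.82988
P(11) = 2610 / (1 + 9.82988·e^(−0.129·11)) = 2610 / (1 + 9.82988·0.241956)
= 2610 / 3.3784 ≈ 772.56

≈ 772.6 rabbits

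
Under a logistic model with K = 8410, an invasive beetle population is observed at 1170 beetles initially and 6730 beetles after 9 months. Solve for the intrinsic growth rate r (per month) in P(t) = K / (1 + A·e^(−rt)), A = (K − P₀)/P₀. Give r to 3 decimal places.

A = (8410 − 1170)/1170 = 6.18803
6730 = 8410/(1 + 6.18803·e^(−r·9)) → e^(−9r) = (1.24963 − 1)/6.18803 = 0.040341
r = −ln(0.040341)/9 = 3.2104/9

r ≈ 0.357 per month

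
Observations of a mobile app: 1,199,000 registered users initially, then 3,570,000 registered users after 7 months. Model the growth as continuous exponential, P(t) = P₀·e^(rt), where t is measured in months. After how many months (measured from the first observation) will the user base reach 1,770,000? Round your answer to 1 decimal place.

r = ln(3570000/1199000) / 7 ≈ 0.155868 per month
t = ln(1770000/1199000) / r = 0.38949 / 0.155868 ≈ 2.499

t ≈ 2.5 months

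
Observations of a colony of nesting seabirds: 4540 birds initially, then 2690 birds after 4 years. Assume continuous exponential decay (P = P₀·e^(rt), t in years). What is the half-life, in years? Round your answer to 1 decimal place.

r = ln(2690/4540) / 4 = ln(0.59251) / 4 ≈ -0.130846 per year
half-life = ln 2 / |r| = 0.69315 / 0.130846

half-life ≈ 5.3 years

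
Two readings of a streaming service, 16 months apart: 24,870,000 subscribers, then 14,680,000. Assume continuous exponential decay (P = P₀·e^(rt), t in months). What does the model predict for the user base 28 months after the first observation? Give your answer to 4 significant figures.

≈ 9,886,000 subscribers

r = ln(14680000/24870000) / 16 ≈ -0.032949 per month
P(28) = 24870000 · e^(-0.032949·28) = 24870000 · 0.3975 ≈ 9885844.12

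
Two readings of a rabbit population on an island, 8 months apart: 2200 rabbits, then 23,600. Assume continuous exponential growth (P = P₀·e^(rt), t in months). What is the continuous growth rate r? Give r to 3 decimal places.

23600 = 2200 · e^(r·8)
e^(8r) = 23600/2200 = 10.72727
r = ln(10.72727) / 8 = 2.37279 / 8

r ≈ 0.297 per month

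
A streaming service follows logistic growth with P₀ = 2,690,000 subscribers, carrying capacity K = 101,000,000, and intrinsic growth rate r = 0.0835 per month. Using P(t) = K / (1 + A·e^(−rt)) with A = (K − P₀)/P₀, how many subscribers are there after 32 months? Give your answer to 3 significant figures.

≈ 28,600,000 subscribers

A = (101000000 − 2690000)/2690000 = 36.54647
P(32) = 101000000 / (1 + 36.54647·e^(−0.0835·32)) = 101000000 / (1 + 36.54647·0.069114)
= 101000000 / 3.52587 ≈ 28645432.86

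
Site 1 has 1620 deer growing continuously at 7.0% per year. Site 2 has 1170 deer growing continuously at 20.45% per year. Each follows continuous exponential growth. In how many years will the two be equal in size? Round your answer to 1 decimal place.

t ≈ 2.4 years

1620·e^(0.07t) = 1170·e^(0.2045t)
1620/1170 = e^((0.2045 − 0.07)t) → ln(1.38462) = 0.1345·t
t = 0.32542 / 0.1345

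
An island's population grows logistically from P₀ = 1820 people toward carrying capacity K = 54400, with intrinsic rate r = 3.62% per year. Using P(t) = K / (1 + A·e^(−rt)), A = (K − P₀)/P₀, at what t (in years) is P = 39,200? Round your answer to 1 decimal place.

A = (54400 − 1820)/1820 = 28.89011
39200 = 54400/(1 + 28.89011·e^(−0.0362t)) → 1 + 28.89011·e^(−0.0362t) = 1.38776
e^(−0.0362t) = 0.013422 → t = ln(74.50607)/0.0362 = 4.31088/0.0362

t ≈ 119.1 years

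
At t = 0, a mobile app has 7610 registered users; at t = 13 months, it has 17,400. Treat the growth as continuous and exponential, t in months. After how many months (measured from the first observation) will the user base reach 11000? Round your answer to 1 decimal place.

r = ln(17400/7610) / 13 ≈ 0.063616 per month
t = ln(11000/7610) / r = 0.36843 / 0.063616 ≈ 5.792

t ≈ 5.8 months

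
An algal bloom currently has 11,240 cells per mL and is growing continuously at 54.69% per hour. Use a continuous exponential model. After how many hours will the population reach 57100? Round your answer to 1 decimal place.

57100 = 11240 · e^(0.5469·t)
t = ln(57100/11240) / 0.5469 = ln(5.08007) / 0.5469 = 1.62533 / 0.5469

t ≈ 3.0 hours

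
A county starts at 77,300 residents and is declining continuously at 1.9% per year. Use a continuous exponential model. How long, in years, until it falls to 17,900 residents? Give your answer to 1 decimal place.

17900 = 77300 · e^(-0.019·t)
t = ln(17900/77300) / -0.019 = ln(0.23157) / -0.019 = -1.46289 / -0.019

t ≈ 77.0 years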